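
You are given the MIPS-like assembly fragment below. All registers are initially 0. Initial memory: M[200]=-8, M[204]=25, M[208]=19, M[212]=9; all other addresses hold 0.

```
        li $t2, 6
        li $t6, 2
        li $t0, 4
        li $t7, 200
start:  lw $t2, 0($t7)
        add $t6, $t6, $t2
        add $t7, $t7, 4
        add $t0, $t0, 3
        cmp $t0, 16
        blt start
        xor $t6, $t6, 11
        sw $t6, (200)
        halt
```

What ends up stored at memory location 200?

$t2=6
$t6=2
$t0=4
$t7=200
$t2=M[200]=-8
$t6=2+(-8)=-6
$t7=200+4=204
$t0=4+3=7
cmp $t0, 16  (cmp 7,16)
blt start: taken
$t2=M[204]=25
$t6=(-6)+25=19
$t7=204+4=208
$t0=7+3=10
cmp $t0, 16  (cmp 10,16)
blt start: taken
$t2=M[208]=19
$t6=19+19=38
$t7=208+4=212
$t0=10+3=13
cmp $t0, 16  (cmp 13,16)
blt start: taken
$t2=M[212]=9
$t6=38+9=47
$t7=212+4=216
$t0=13+3=16
cmp $t0, 16  (cmp 16,16)
blt start: not taken
$t6=47^11=36
sw $t6, (200) → M[200]=36
halt.

36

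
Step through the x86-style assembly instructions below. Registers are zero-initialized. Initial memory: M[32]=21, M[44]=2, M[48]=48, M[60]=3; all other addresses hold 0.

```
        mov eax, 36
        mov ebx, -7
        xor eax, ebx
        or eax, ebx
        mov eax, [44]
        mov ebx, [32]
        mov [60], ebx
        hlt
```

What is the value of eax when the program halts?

mov eax, 36 → eax=36
mov ebx, -7 → ebx=-7
xor eax, ebx → eax=36^(-7)=-35
or eax, ebx → eax=(-35)|(-7)=-3
mov eax, [44] → eax=M[44]=2
mov ebx, [32] → ebx=M[32]=21
mov [60], ebx → M[60]=21
halt.

2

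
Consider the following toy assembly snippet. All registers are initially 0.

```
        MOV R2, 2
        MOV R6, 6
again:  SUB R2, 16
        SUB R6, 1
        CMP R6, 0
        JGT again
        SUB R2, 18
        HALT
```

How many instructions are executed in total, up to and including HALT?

R2=2
R6=6
R2=2-16=-14
R6=6-1=5
CMP R6, 0  (cmp 5,0)
JGT again: taken
R2=(-14)-16=-30
R6=5-1=4
CMP R6, 0  (cmp 4,0)
JGT again: taken
R2=(-30)-16=-46
R6=4-1=3
CMP R6, 0  (cmp 3,0)
JGT again: taken
R2=(-46)-16=-62
R6=3-1=2
CMP R6, 0  (cmp 2,0)
JGT again: taken
R2=(-62)-16=-78
R6=2-1=1
CMP R6, 0  (cmp 1,0)
JGT again: taken
R2=(-78)-16=-94
R6=1-1=0
CMP R6, 0  (cmp 0,0)
JGT again: not taken
R2=(-94)-18=-112
halt.
Total executed instructions: 28.

28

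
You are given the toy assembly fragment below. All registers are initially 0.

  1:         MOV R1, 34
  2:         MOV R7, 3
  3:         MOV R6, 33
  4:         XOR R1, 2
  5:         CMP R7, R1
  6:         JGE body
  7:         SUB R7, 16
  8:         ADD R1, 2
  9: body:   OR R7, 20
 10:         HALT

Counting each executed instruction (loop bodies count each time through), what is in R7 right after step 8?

-13

R1=34
R7=3
R6=33
R1=34^2=32
CMP R7, R1  (cmp 3,32)
JGE body: not taken
R7=3-16=-13
R1=32+2=34
After step 8: R7 = -13.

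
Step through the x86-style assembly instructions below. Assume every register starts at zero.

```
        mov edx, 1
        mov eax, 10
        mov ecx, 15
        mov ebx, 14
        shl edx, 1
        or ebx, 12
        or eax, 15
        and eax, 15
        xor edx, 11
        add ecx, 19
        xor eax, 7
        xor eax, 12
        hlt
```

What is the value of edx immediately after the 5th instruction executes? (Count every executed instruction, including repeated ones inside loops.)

2

after mov edx, 1: edx=1
after mov eax, 10: eax=10
after mov ecx, 15: ecx=15
after mov ebx, 14: ebx=14
after shl edx, 1: edx=1<<1=2
After step 5: edx = 2.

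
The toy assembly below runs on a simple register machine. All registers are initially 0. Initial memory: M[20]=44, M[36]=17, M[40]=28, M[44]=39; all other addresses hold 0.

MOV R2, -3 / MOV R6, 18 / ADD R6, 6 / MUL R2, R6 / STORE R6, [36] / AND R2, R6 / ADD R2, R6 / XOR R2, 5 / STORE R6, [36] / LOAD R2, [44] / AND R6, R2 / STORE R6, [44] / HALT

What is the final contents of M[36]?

24

after MOV R2, -3: R2=-3
after MOV R6, 18: R6=18
after ADD R6, 6: R6=18+6=24
after MUL R2, R6: R2=(-3)*24=-72
STORE R6, [36] → M[36]=24
after AND R2, R6: R2=(-72)&24=24
after ADD R2, R6: R2=24+24=48
after XOR R2, 5: R2=48^5=53
STORE R6, [36] → M[36]=24
after LOAD R2, [44]: R2=M[44]=39
after AND R6, R2: R6=24&39=0
STORE R6, [44] → M[44]=0
halt.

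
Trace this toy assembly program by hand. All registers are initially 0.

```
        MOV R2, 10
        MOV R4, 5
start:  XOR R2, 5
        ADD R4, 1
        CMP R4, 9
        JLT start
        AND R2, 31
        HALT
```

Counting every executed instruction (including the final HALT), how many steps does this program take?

20

after MOV R2, 10: R2=10
after MOV R4, 5: R4=5
after XOR R2, 5: R2=10^5=15
after ADD R4, 1: R4=5+1=6
CMP R4, 9  (cmp 6,9)
JLT start: taken
after XOR R2, 5: R2=15^5=10
after ADD R4, 1: R4=6+1=7
CMP R4, 9  (cmp 7,9)
JLT start: taken
after XOR R2, 5: R2=10^5=15
after ADD R4, 1: R4=7+1=8
CMP R4, 9  (cmp 8,9)
JLT start: taken
after XOR R2, 5: R2=15^5=10
after ADD R4, 1: R4=8+1=9
CMP R4, 9  (cmp 9,9)
JLT start: not taken
after AND R2, 31: R2=10&31=10
halt.
Total executed instructions: 20.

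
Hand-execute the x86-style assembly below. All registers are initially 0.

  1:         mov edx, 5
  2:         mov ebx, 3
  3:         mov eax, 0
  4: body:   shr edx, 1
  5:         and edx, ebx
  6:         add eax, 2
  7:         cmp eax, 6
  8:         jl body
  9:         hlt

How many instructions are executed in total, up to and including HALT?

19

edx=5
ebx=3
eax=0
edx=5>>1=2
edx=2&3=2
eax=0+2=2
cmp eax, 6  (cmp 2,6)
jl body: taken
edx=2>>1=1
edx=1&3=1
eax=2+2=4
cmp eax, 6  (cmp 4,6)
jl body: taken
edx=1>>1=0
edx=0&3=0
eax=4+2=6
cmp eax, 6  (cmp 6,6)
jl body: not taken
halt.
Total executed instructions: 19.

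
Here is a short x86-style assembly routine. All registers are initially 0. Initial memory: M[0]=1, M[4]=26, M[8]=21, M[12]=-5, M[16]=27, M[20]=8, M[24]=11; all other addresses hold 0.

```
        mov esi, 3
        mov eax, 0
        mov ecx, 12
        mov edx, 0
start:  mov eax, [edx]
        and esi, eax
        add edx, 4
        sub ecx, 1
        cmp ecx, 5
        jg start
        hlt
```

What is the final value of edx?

28

after mov esi, 3: esi=3
after mov eax, 0: eax=0
after mov ecx, 12: ecx=12
after mov edx, 0: edx=0
after mov eax, [edx]: eax=M[0]=1
after and esi, eax: esi=3&1=1
after add edx, 4: edx=0+4=4
after sub ecx, 1: ecx=12-1=11
cmp ecx, 5  (cmp 11,5)
jg start: taken
after mov eax, [edx]: eax=M[4]=26
after and esi, eax: esi=1&26=0
after add edx, 4: edx=4+4=8
after sub ecx, 1: ecx=11-1=10
cmp ecx, 5  (cmp 10,5)
jg start: taken
after mov eax, [edx]: eax=M[8]=21
after and esi, eax: esi=0&21=0
after add edx, 4: edx=8+4=12
after sub ecx, 1: ecx=10-1=9
cmp ecx, 5  (cmp 9,5)
jg start: taken
after mov eax, [edx]: eax=M[12]=-5
after and esi, eax: esi=0&(-5)=0
after add edx, 4: edx=12+4=16
after sub ecx, 1: ecx=9-1=8
cmp ecx, 5  (cmp 8,5)
jg start: taken
after mov eax, [edx]: eax=M[16]=27
after and esi, eax: esi=0&27=0
after add edx, 4: edx=16+4=20
after sub ecx, 1: ecx=8-1=7
cmp ecx, 5  (cmp 7,5)
jg start: taken
after mov eax, [edx]: eax=M[20]=8
after and esi, eax: esi=0&8=0
after add edx, 4: edx=20+4=24
after sub ecx, 1: ecx=7-1=6
cmp ecx, 5  (cmp 6,5)
jg start: taken
after mov eax, [edx]: eax=M[24]=11
after and esi, eax: esi=0&11=0
after add edx, 4: edx=24+4=28
after sub ecx, 1: ecx=6-1=5
cmp ecx, 5  (cmp 5,5)
jg start: not taken
halt.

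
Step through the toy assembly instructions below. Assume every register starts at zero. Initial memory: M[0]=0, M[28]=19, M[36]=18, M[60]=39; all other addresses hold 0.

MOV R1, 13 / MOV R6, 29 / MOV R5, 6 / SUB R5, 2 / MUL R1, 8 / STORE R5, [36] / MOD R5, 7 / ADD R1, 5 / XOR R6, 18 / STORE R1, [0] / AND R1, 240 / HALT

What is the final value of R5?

R1=13
R6=29
R5=6
R5=6-2=4
R1=13*8=104
STORE R5, [36] → M[36]=4
R5=4%7=4
R1=104+5=109
R6=29^18=15
STORE R1, [0] → M[0]=109
R1=109&240=96
halt.

4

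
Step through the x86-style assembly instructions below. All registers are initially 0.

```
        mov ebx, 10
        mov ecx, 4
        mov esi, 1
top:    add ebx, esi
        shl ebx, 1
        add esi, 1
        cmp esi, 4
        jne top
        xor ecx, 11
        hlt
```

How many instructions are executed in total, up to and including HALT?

20

after mov ebx, 10: ebx=10
after mov ecx, 4: ecx=4
after mov esi, 1: esi=1
after add ebx, esi: ebx=10+1=11
after shl ebx, 1: ebx=11<<1=22
after add esi, 1: esi=1+1=2
cmp esi, 4  (cmp 2,4)
jne top: taken
after add ebx, esi: ebx=22+2=24
after shl ebx, 1: ebx=24<<1=48
after add esi, 1: esi=2+1=3
cmp esi, 4  (cmp 3,4)
jne top: taken
after add ebx, esi: ebx=48+3=51
after shl ebx, 1: ebx=51<<1=102
after add esi, 1: esi=3+1=4
cmp esi, 4  (cmp 4,4)
jne top: not taken
after xor ecx, 11: ecx=4^11=15
halt.
Total executed instructions: 20.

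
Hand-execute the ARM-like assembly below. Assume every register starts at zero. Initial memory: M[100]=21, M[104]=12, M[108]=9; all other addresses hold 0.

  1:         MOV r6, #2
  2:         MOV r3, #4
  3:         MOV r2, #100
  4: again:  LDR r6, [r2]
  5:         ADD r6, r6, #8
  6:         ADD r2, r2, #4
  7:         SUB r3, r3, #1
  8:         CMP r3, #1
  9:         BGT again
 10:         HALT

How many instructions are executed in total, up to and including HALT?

r6=2
r3=4
r2=100
r6=M[100]=21
r6=21+8=29
r2=100+4=104
r3=4-1=3
CMP r3, #1  (cmp 3,1)
BGT again: taken
r6=M[104]=12
r6=12+8=20
r2=104+4=108
r3=3-1=2
CMP r3, #1  (cmp 2,1)
BGT again: taken
r6=M[108]=9
r6=9+8=17
r2=108+4=112
r3=2-1=1
CMP r3, #1  (cmp 1,1)
BGT again: not taken
halt.
Total executed instructions: 22.

22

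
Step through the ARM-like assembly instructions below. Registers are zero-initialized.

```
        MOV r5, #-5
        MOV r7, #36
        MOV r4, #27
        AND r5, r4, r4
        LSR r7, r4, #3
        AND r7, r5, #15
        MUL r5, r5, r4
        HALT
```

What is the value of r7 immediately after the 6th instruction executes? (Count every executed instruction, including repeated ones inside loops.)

after MOV r5, #-5: r5=-5
after MOV r7, #36: r7=36
after MOV r4, #27: r4=27
after AND r5, r4, r4: r5=27&27=27
after LSR r7, r4, #3: r7=27>>3=3
after AND r7, r5, #15: r7=27&15=11
After step 6: r7 = 11.

11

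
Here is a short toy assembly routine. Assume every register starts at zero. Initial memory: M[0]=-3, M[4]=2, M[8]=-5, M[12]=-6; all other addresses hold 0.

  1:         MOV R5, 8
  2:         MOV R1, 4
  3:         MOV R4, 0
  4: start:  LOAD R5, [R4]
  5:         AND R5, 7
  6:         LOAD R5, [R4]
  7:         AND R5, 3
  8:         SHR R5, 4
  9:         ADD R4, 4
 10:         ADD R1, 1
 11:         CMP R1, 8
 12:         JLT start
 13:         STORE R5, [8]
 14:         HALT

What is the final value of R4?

after MOV R5, 8: R5=8
after MOV R1, 4: R1=4
after MOV R4, 0: R4=0
after LOAD R5, [R4]: R5=M[0]=-3
after AND R5, 7: R5=(-3)&7=5
after LOAD R5, [R4]: R5=M[0]=-3
after AND R5, 3: R5=(-3)&3=1
after SHR R5, 4: R5=1>>4=0
after ADD R4, 4: R4=0+4=4
after ADD R1, 1: R1=4+1=5
CMP R1, 8  (cmp 5,8)
JLT start: taken
after LOAD R5, [R4]: R5=M[4]=2
after AND R5, 7: R5=2&7=2
after LOAD R5, [R4]: R5=M[4]=2
after AND R5, 3: R5=2&3=2
after SHR R5, 4: R5=2>>4=0
after ADD R4, 4: R4=4+4=8
after ADD R1, 1: R1=5+1=6
CMP R1, 8  (cmp 6,8)
JLT start: taken
after LOAD R5, [R4]: R5=M[8]=-5
after AND R5, 7: R5=(-5)&7=3
after LOAD R5, [R4]: R5=M[8]=-5
after AND R5, 3: R5=(-5)&3=3
after SHR R5, 4: R5=3>>4=0
after ADD R4, 4: R4=8+4=12
after ADD R1, 1: R1=6+1=7
CMP R1, 8  (cmp 7,8)
JLT start: taken
after LOAD R5, [R4]: R5=M[12]=-6
after AND R5, 7: R5=(-6)&7=2
after LOAD R5, [R4]: R5=M[12]=-6
after AND R5, 3: R5=(-6)&3=2
after SHR R5, 4: R5=2>>4=0
after ADD R4, 4: R4=12+4=16
after ADD R1, 1: R1=7+1=8
CMP R1, 8  (cmp 8,8)
JLT start: not taken
STORE R5, [8] → M[8]=0
halt.

16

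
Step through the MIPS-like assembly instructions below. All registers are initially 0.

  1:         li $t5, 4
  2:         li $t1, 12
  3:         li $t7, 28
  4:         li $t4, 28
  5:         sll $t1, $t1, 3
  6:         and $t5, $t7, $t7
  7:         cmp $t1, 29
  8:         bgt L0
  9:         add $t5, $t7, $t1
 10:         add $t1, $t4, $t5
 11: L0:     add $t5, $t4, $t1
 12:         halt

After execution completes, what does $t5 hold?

124

$t5=4
$t1=12
$t7=28
$t4=28
$t1=12<<3=96
$t5=28&28=28
cmp $t1, 29  (cmp 96,29)
bgt L0: taken
$t5=28+96=124
halt.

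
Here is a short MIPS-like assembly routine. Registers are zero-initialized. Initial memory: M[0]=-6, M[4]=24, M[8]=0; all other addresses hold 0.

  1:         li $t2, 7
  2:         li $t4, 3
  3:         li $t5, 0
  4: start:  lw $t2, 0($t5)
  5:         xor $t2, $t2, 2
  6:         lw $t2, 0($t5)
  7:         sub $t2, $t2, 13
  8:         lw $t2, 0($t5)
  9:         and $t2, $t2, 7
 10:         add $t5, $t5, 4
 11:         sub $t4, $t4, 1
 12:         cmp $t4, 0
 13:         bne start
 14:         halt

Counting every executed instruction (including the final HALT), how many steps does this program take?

li $t2, 7 → $t2=7
li $t4, 3 → $t4=3
li $t5, 0 → $t5=0
lw $t2, 0($t5) → $t2=M[0]=-6
xor $t2, $t2, 2 → $t2=(-6)^2=-8
lw $t2, 0($t5) → $t2=M[0]=-6
sub $t2, $t2, 13 → $t2=(-6)-13=-19
lw $t2, 0($t5) → $t2=M[0]=-6
and $t2, $t2, 7 → $t2=(-6)&7=2
add $t5, $t5, 4 → $t5=0+4=4
sub $t4, $t4, 1 → $t4=3-1=2
cmp $t4, 0  (cmp 2,0)
bne start: taken
lw $t2, 0($t5) → $t2=M[4]=24
xor $t2, $t2, 2 → $t2=24^2=26
lw $t2, 0($t5) → $t2=M[4]=24
sub $t2, $t2, 13 → $t2=24-13=11
lw $t2, 0($t5) → $t2=M[4]=24
and $t2, $t2, 7 → $t2=24&7=0
add $t5, $t5, 4 → $t5=4+4=8
sub $t4, $t4, 1 → $t4=2-1=1
cmp $t4, 0  (cmp 1,0)
bne start: taken
lw $t2, 0($t5) → $t2=M[8]=0
xor $t2, $t2, 2 → $t2=0^2=2
lw $t2, 0($t5) → $t2=M[8]=0
sub $t2, $t2, 13 → $t2=0-13=-13
lw $t2, 0($t5) → $t2=M[8]=0
and $t2, $t2, 7 → $t2=0&7=0
add $t5, $t5, 4 → $t5=8+4=12
sub $t4, $t4, 1 → $t4=1-1=0
cmp $t4, 0  (cmp 0,0)
bne start: not taken
halt.
Total executed instructions: 34.

34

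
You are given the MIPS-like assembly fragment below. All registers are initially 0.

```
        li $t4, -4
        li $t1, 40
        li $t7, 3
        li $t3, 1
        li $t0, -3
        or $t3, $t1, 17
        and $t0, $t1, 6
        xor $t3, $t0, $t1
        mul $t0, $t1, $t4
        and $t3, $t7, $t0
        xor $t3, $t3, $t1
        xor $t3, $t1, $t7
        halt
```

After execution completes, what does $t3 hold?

$t4=-4
$t1=40
$t7=3
$t3=1
$t0=-3
$t3=40|17=57
$t0=40&6=0
$t3=0^40=40
$t0=40*(-4)=-160
$t3=3&(-160)=0
$t3=0^40=40
$t3=40^3=43
halt.

43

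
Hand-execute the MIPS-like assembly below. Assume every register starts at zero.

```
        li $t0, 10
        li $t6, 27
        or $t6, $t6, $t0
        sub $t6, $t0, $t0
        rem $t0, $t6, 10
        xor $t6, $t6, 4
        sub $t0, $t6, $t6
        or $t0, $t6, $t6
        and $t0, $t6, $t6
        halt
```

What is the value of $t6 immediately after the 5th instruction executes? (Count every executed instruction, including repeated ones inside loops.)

li $t0, 10 → $t0=10
li $t6, 27 → $t6=27
or $t6, $t6, $t0 → $t6=27|10=27
sub $t6, $t0, $t0 → $t6=10-10=0
rem $t0, $t6, 10 → $t0=0%10=0
After step 5: $t6 = 0.

0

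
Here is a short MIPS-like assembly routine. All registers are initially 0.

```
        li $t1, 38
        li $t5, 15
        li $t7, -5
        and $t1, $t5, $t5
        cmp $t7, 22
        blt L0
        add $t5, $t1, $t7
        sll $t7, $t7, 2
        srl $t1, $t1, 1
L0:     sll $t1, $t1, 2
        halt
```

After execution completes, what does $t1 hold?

60

after li $t1, 38: $t1=38
after li $t5, 15: $t5=15
after li $t7, -5: $t7=-5
after and $t1, $t5, $t5: $t1=15&15=15
cmp $t7, 22  (cmp -5,22)
blt L0: taken
after sll $t1, $t1, 2: $t1=15<<2=60
halt.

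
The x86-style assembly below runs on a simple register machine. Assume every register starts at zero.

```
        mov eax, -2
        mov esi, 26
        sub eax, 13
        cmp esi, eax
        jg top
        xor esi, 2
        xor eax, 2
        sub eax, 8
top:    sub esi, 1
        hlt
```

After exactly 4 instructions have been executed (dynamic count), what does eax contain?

eax=-2
esi=26
eax=(-2)-13=-15
cmp esi, eax  (cmp 26,-15)
After step 4: eax = -15.

-15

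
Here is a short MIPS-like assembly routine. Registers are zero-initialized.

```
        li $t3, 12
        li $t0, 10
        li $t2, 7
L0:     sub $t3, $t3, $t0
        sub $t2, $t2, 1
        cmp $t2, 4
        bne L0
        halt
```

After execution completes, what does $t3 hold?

li $t3, 12 → $t3=12
li $t0, 10 → $t0=10
li $t2, 7 → $t2=7
sub $t3, $t3, $t0 → $t3=12-10=2
sub $t2, $t2, 1 → $t2=7-1=6
cmp $t2, 4  (cmp 6,4)
bne L0: taken
sub $t3, $t3, $t0 → $t3=2-10=-8
sub $t2, $t2, 1 → $t2=6-1=5
cmp $t2, 4  (cmp 5,4)
bne L0: taken
sub $t3, $t3, $t0 → $t3=(-8)-10=-18
sub $t2, $t2, 1 → $t2=5-1=4
cmp $t2, 4  (cmp 4,4)
bne L0: not taken
halt.

-18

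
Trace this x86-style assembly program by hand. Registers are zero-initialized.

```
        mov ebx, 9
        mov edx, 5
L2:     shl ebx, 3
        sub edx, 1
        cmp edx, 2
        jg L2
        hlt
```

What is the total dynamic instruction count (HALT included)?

15

mov ebx, 9 → ebx=9
mov edx, 5 → edx=5
shl ebx, 3 → ebx=9<<3=72
sub edx, 1 → edx=5-1=4
cmp edx, 2  (cmp 4,2)
jg L2: taken
shl ebx, 3 → ebx=72<<3=576
sub edx, 1 → edx=4-1=3
cmp edx, 2  (cmp 3,2)
jg L2: taken
shl ebx, 3 → ebx=576<<3=4608
sub edx, 1 → edx=3-1=2
cmp edx, 2  (cmp 2,2)
jg L2: not taken
halt.
Total executed instructions: 15.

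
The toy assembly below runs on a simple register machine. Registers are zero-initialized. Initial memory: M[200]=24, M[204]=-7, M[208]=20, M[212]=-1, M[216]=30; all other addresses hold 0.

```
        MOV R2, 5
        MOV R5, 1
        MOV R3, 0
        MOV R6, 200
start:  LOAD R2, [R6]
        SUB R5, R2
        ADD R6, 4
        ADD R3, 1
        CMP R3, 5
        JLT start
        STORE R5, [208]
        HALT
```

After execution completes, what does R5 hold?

MOV R2, 5 → R2=5
MOV R5, 1 → R5=1
MOV R3, 0 → R3=0
MOV R6, 200 → R6=200
LOAD R2, [R6] → R2=M[200]=24
SUB R5, R2 → R5=1-24=-23
ADD R6, 4 → R6=200+4=204
ADD R3, 1 → R3=0+1=1
CMP R3, 5  (cmp 1,5)
JLT start: taken
LOAD R2, [R6] → R2=M[204]=-7
SUB R5, R2 → R5=(-23)-(-7)=-16
ADD R6, 4 → R6=204+4=208
ADD R3, 1 → R3=1+1=2
CMP R3, 5  (cmp 2,5)
JLT start: taken
LOAD R2, [R6] → R2=M[208]=20
SUB R5, R2 → R5=(-16)-20=-36
ADD R6, 4 → R6=208+4=212
ADD R3, 1 → R3=2+1=3
CMP R3, 5  (cmp 3,5)
JLT start: taken
LOAD R2, [R6] → R2=M[212]=-1
SUB R5, R2 → R5=(-36)-(-1)=-35
ADD R6, 4 → R6=212+4=216
ADD R3, 1 → R3=3+1=4
CMP R3, 5  (cmp 4,5)
JLT start: taken
LOAD R2, [R6] → R2=M[216]=30
SUB R5, R2 → R5=(-35)-30=-65
ADD R6, 4 → R6=216+4=220
ADD R3, 1 → R3=4+1=5
CMP R3, 5  (cmp 5,5)
JLT start: not taken
STORE R5, [208] → M[208]=-65
halt.

-65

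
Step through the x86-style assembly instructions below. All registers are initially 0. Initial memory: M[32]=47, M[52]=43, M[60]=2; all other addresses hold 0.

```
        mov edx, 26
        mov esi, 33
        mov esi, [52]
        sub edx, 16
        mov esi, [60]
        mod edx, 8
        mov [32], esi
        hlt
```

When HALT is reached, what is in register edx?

2

edx=26
esi=33
esi=M[52]=43
edx=26-16=10
esi=M[60]=2
edx=10%8=2
mov [32], esi → M[32]=2
halt.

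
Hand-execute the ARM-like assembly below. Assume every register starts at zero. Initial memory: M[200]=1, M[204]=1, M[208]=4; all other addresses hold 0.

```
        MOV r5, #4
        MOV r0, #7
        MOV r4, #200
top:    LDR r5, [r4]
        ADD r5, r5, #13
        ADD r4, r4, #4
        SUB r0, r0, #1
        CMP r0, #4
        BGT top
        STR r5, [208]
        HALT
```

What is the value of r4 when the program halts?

212

after MOV r5, #4: r5=4
after MOV r0, #7: r0=7
after MOV r4, #200: r4=200
after LDR r5, [r4]: r5=M[200]=1
after ADD r5, r5, #13: r5=1+13=14
after ADD r4, r4, #4: r4=200+4=204
after SUB r0, r0, #1: r0=7-1=6
CMP r0, #4  (cmp 6,4)
BGT top: taken
after LDR r5, [r4]: r5=M[204]=1
after ADD r5, r5, #13: r5=1+13=14
after ADD r4, r4, #4: r4=204+4=208
after SUB r0, r0, #1: r0=6-1=5
CMP r0, #4  (cmp 5,4)
BGT top: taken
after LDR r5, [r4]: r5=M[208]=4
after ADD r5, r5, #13: r5=4+13=17
after ADD r4, r4, #4: r4=208+4=212
after SUB r0, r0, #1: r0=5-1=4
CMP r0, #4  (cmp 4,4)
BGT top: not taken
STR r5, [208] → M[208]=17
halt.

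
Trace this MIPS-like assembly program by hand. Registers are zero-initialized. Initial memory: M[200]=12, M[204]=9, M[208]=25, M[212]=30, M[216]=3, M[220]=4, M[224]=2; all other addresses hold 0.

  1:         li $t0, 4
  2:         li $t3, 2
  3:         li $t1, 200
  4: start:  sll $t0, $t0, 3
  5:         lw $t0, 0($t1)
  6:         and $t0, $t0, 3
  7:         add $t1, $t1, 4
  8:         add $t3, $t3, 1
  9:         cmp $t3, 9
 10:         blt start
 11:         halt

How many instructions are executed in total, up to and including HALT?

53

after li $t0, 4: $t0=4
after li $t3, 2: $t3=2
after li $t1, 200: $t1=200
after sll $t0, $t0, 3: $t0=4<<3=32
after lw $t0, 0($t1): $t0=M[200]=12
after and $t0, $t0, 3: $t0=12&3=0
after add $t1, $t1, 4: $t1=200+4=204
after add $t3, $t3, 1: $t3=2+1=3
cmp $t3, 9  (cmp 3,9)
blt start: taken
after sll $t0, $t0, 3: $t0=0<<3=0
after lw $t0, 0($t1): $t0=M[204]=9
after and $t0, $t0, 3: $t0=9&3=1
after add $t1, $t1, 4: $t1=204+4=208
after add $t3, $t3, 1: $t3=3+1=4
cmp $t3, 9  (cmp 4,9)
blt start: taken
after sll $t0, $t0, 3: $t0=1<<3=8
after lw $t0, 0($t1): $t0=M[208]=25
after and $t0, $t0, 3: $t0=25&3=1
after add $t1, $t1, 4: $t1=208+4=212
after add $t3, $t3, 1: $t3=4+1=5
cmp $t3, 9  (cmp 5,9)
blt start: taken
after sll $t0, $t0, 3: $t0=1<<3=8
after lw $t0, 0($t1): $t0=M[212]=30
after and $t0, $t0, 3: $t0=30&3=2
after add $t1, $t1, 4: $t1=212+4=216
after add $t3, $t3, 1: $t3=5+1=6
cmp $t3, 9  (cmp 6,9)
blt start: taken
after sll $t0, $t0, 3: $t0=2<<3=16
after lw $t0, 0($t1): $t0=M[216]=3
after and $t0, $t0, 3: $t0=3&3=3
after add $t1, $t1, 4: $t1=216+4=220
after add $t3, $t3, 1: $t3=6+1=7
cmp $t3, 9  (cmp 7,9)
blt start: taken
after sll $t0, $t0, 3: $t0=3<<3=24
after lw $t0, 0($t1): $t0=M[220]=4
after and $t0, $t0, 3: $t0=4&3=0
after add $t1, $t1, 4: $t1=220+4=224
after add $t3, $t3, 1: $t3=7+1=8
cmp $t3, 9  (cmp 8,9)
blt start: taken
after sll $t0, $t0, 3: $t0=0<<3=0
after lw $t0, 0($t1): $t0=M[224]=2
after and $t0, $t0, 3: $t0=2&3=2
after add $t1, $t1, 4: $t1=224+4=228
after add $t3, $t3, 1: $t3=8+1=9
cmp $t3, 9  (cmp 9,9)
blt start: not taken
halt.
Total executed instructions: 53.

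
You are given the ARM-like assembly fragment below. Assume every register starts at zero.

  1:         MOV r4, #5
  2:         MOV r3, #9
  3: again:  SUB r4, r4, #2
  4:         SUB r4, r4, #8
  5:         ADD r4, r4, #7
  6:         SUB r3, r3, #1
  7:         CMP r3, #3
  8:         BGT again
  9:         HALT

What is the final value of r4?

MOV r4, #5 → r4=5
MOV r3, #9 → r3=9
SUB r4, r4, #2 → r4=5-2=3
SUB r4, r4, #8 → r4=3-8=-5
ADD r4, r4, #7 → r4=(-5)+7=2
SUB r3, r3, #1 → r3=9-1=8
CMP r3, #3  (cmp 8,3)
BGT again: taken
SUB r4, r4, #2 → r4=2-2=0
SUB r4, r4, #8 → r4=0-8=-8
ADD r4, r4, #7 → r4=(-8)+7=-1
SUB r3, r3, #1 → r3=8-1=7
CMP r3, #3  (cmp 7,3)
BGT again: taken
SUB r4, r4, #2 → r4=(-1)-2=-3
SUB r4, r4, #8 → r4=(-3)-8=-11
ADD r4, r4, #7 → r4=(-11)+7=-4
SUB r3, r3, #1 → r3=7-1=6
CMP r3, #3  (cmp 6,3)
BGT again: taken
SUB r4, r4, #2 → r4=(-4)-2=-6
SUB r4, r4, #8 → r4=(-6)-8=-14
ADD r4, r4, #7 → r4=(-14)+7=-7
SUB r3, r3, #1 → r3=6-1=5
CMP r3, #3  (cmp 5,3)
BGT again: taken
SUB r4, r4, #2 → r4=(-7)-2=-9
SUB r4, r4, #8 → r4=(-9)-8=-17
ADD r4, r4, #7 → r4=(-17)+7=-10
SUB r3, r3, #1 → r3=5-1=4
CMP r3, #3  (cmp 4,3)
BGT again: taken
SUB r4, r4, #2 → r4=(-10)-2=-12
SUB r4, r4, #8 → r4=(-12)-8=-20
ADD r4, r4, #7 → r4=(-20)+7=-13
SUB r3, r3, #1 → r3=4-1=3
CMP r3, #3  (cmp 3,3)
BGT again: not taken
halt.

-13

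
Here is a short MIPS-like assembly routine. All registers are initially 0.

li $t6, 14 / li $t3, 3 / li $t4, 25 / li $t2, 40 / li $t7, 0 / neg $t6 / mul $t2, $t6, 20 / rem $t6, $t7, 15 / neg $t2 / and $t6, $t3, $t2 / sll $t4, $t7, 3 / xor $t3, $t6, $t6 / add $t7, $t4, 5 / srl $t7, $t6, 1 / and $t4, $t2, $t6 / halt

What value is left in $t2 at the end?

li $t6, 14 → $t6=14
li $t3, 3 → $t3=3
li $t4, 25 → $t4=25
li $t2, 40 → $t2=40
li $t7, 0 → $t7=0
neg $t6 → $t6=-(14)=-14
mul $t2, $t6, 20 → $t2=(-14)*20=-280
rem $t6, $t7, 15 → $t6=0%15=0
neg $t2 → $t2=-(-280)=280
and $t6, $t3, $t2 → $t6=3&280=0
sll $t4, $t7, 3 → $t4=0<<3=0
xor $t3, $t6, $t6 → $t3=0^0=0
add $t7, $t4, 5 → $t7=0+5=5
srl $t7, $t6, 1 → $t7=0>>1=0
and $t4, $t2, $t6 → $t4=280&0=0
halt.

280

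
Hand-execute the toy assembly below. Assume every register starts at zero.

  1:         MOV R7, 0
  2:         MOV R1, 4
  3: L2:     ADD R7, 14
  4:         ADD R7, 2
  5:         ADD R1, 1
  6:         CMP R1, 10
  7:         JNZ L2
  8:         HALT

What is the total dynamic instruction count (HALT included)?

33

R7=0
R1=4
R7=0+14=14
R7=14+2=16
R1=4+1=5
CMP R1, 10  (cmp 5,10)
JNZ L2: taken
R7=16+14=30
R7=30+2=32
R1=5+1=6
CMP R1, 10  (cmp 6,10)
JNZ L2: taken
R7=32+14=46
R7=46+2=48
R1=6+1=7
CMP R1, 10  (cmp 7,10)
JNZ L2: taken
R7=48+14=62
R7=62+2=64
R1=7+1=8
CMP R1, 10  (cmp 8,10)
JNZ L2: taken
R7=64+14=78
R7=78+2=80
R1=8+1=9
CMP R1, 10  (cmp 9,10)
JNZ L2: taken
R7=80+14=94
R7=94+2=96
R1=9+1=10
CMP R1, 10  (cmp 10,10)
JNZ L2: not taken
halt.
Total executed instructions: 33.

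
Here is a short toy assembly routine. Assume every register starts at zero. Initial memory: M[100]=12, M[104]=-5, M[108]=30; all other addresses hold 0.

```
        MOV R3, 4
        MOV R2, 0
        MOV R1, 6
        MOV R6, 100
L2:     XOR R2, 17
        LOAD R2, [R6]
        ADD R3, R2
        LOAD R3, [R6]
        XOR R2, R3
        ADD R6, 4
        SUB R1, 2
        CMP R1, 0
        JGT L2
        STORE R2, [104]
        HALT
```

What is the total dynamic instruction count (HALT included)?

33

MOV R3, 4 → R3=4
MOV R2, 0 → R2=0
MOV R1, 6 → R1=6
MOV R6, 100 → R6=100
XOR R2, 17 → R2=0^17=17
LOAD R2, [R6] → R2=M[100]=12
ADD R3, R2 → R3=4+12=16
LOAD R3, [R6] → R3=M[100]=12
XOR R2, R3 → R2=12^12=0
ADD R6, 4 → R6=100+4=104
SUB R1, 2 → R1=6-2=4
CMP R1, 0  (cmp 4,0)
JGT L2: taken
XOR R2, 17 → R2=0^17=17
LOAD R2, [R6] → R2=M[104]=-5
ADD R3, R2 → R3=12+(-5)=7
LOAD R3, [R6] → R3=M[104]=-5
XOR R2, R3 → R2=(-5)^(-5)=0
ADD R6, 4 → R6=104+4=108
SUB R1, 2 → R1=4-2=2
CMP R1, 0  (cmp 2,0)
JGT L2: taken
XOR R2, 17 → R2=0^17=17
LOAD R2, [R6] → R2=M[108]=30
ADD R3, R2 → R3=(-5)+30=25
LOAD R3, [R6] → R3=M[108]=30
XOR R2, R3 → R2=30^30=0
ADD R6, 4 → R6=108+4=112
SUB R1, 2 → R1=2-2=0
CMP R1, 0  (cmp 0,0)
JGT L2: not taken
STORE R2, [104] → M[104]=0
halt.
Total executed instructions: 33.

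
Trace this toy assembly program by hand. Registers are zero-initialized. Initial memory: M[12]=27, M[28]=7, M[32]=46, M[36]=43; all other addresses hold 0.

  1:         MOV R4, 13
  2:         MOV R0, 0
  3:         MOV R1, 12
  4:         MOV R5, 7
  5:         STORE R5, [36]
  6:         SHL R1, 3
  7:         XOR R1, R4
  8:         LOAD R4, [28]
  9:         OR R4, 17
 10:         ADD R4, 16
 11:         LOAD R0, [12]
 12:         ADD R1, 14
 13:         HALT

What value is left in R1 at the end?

after MOV R4, 13: R4=13
after MOV R0, 0: R0=0
after MOV R1, 12: R1=12
after MOV R5, 7: R5=7
STORE R5, [36] → M[36]=7
after SHL R1, 3: R1=12<<3=96
after XOR R1, R4: R1=96^13=109
after LOAD R4, [28]: R4=M[28]=7
after OR R4, 17: R4=7|17=23
after ADD R4, 16: R4=23+16=39
after LOAD R0, [12]: R0=M[12]=27
after ADD R1, 14: R1=109+14=123
halt.

123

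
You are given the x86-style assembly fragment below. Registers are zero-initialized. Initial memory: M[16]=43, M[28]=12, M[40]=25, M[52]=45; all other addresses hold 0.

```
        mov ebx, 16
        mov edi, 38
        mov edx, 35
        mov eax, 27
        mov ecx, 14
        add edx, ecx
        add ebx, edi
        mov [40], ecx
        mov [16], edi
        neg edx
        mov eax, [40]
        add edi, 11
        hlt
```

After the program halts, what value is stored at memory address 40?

after mov ebx, 16: ebx=16
after mov edi, 38: edi=38
after mov edx, 35: edx=35
after mov eax, 27: eax=27
after mov ecx, 14: ecx=14
after add edx, ecx: edx=35+14=49
after add ebx, edi: ebx=16+38=54
mov [40], ecx → M[40]=14
mov [16], edi → M[16]=38
after neg edx: edx=-(49)=-49
after mov eax, [40]: eax=M[40]=14
after add edi, 11: edi=38+11=49
halt.

14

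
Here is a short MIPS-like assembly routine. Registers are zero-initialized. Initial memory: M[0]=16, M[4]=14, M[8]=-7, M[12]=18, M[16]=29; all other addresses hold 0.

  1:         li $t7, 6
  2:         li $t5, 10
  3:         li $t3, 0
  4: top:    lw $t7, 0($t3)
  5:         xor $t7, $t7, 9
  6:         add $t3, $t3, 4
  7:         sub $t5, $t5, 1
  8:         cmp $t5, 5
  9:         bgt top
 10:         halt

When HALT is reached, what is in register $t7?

after li $t7, 6: $t7=6
after li $t5, 10: $t5=10
after li $t3, 0: $t3=0
after lw $t7, 0($t3): $t7=M[0]=16
after xor $t7, $t7, 9: $t7=16^9=25
after add $t3, $t3, 4: $t3=0+4=4
after sub $t5, $t5, 1: $t5=10-1=9
cmp $t5, 5  (cmp 9,5)
bgt top: taken
after lw $t7, 0($t3): $t7=M[4]=14
after xor $t7, $t7, 9: $t7=14^9=7
after add $t3, $t3, 4: $t3=4+4=8
after sub $t5, $t5, 1: $t5=9-1=8
cmp $t5, 5  (cmp 8,5)
bgt top: taken
after lw $t7, 0($t3): $t7=M[8]=-7
after xor $t7, $t7, 9: $t7=(-7)^9=-16
after add $t3, $t3, 4: $t3=8+4=12
after sub $t5, $t5, 1: $t5=8-1=7
cmp $t5, 5  (cmp 7,5)
bgt top: taken
after lw $t7, 0($t3): $t7=M[12]=18
after xor $t7, $t7, 9: $t7=18^9=27
after add $t3, $t3, 4: $t3=12+4=16
after sub $t5, $t5, 1: $t5=7-1=6
cmp $t5, 5  (cmp 6,5)
bgt top: taken
after lw $t7, 0($t3): $t7=M[16]=29
after xor $t7, $t7, 9: $t7=29^9=20
after add $t3, $t3, 4: $t3=16+4=20
after sub $t5, $t5, 1: $t5=6-1=5
cmp $t5, 5  (cmp 5,5)
bgt top: not taken
halt.

20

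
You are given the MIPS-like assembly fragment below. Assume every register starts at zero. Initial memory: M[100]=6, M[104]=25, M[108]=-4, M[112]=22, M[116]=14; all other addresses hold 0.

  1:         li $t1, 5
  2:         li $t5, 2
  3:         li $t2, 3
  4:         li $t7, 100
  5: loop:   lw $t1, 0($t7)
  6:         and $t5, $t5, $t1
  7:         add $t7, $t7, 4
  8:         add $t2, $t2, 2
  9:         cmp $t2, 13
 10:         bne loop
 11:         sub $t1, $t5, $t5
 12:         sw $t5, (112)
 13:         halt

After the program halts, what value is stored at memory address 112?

0

after li $t1, 5: $t1=5
after li $t5, 2: $t5=2
after li $t2, 3: $t2=3
after li $t7, 100: $t7=100
after lw $t1, 0($t7): $t1=M[100]=6
after and $t5, $t5, $t1: $t5=2&6=2
after add $t7, $t7, 4: $t7=100+4=104
after add $t2, $t2, 2: $t2=3+2=5
cmp $t2, 13  (cmp 5,13)
bne loop: taken
after lw $t1, 0($t7): $t1=M[104]=25
after and $t5, $t5, $t1: $t5=2&25=0
after add $t7, $t7, 4: $t7=104+4=108
after add $t2, $t2, 2: $t2=5+2=7
cmp $t2, 13  (cmp 7,13)
bne loop: taken
after lw $t1, 0($t7): $t1=M[108]=-4
after and $t5, $t5, $t1: $t5=0&(-4)=0
after add $t7, $t7, 4: $t7=108+4=112
after add $t2, $t2, 2: $t2=7+2=9
cmp $t2, 13  (cmp 9,13)
bne loop: taken
after lw $t1, 0($t7): $t1=M[112]=22
after and $t5, $t5, $t1: $t5=0&22=0
after add $t7, $t7, 4: $t7=112+4=116
after add $t2, $t2, 2: $t2=9+2=11
cmp $t2, 13  (cmp 11,13)
bne loop: taken
after lw $t1, 0($t7): $t1=M[116]=14
after and $t5, $t5, $t1: $t5=0&14=0
after add $t7, $t7, 4: $t7=116+4=120
after add $t2, $t2, 2: $t2=11+2=13
cmp $t2, 13  (cmp 13,13)
bne loop: not taken
after sub $t1, $t5, $t5: $t1=0-0=0
sw $t5, (112) → M[112]=0
halt.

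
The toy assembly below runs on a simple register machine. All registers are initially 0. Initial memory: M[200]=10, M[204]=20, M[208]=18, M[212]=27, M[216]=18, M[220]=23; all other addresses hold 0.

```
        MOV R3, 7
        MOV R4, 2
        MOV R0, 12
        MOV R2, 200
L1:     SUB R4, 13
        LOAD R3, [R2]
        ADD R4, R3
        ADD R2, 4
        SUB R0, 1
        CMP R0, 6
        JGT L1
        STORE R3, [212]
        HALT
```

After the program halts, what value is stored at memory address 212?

after MOV R3, 7: R3=7
after MOV R4, 2: R4=2
after MOV R0, 12: R0=12
after MOV R2, 200: R2=200
after SUB R4, 13: R4=2-13=-11
after LOAD R3, [R2]: R3=M[200]=10
after ADD R4, R3: R4=(-11)+10=-1
after ADD R2, 4: R2=200+4=204
after SUB R0, 1: R0=12-1=11
CMP R0, 6  (cmp 11,6)
JGT L1: taken
after SUB R4, 13: R4=(-1)-13=-14
after LOAD R3, [R2]: R3=M[204]=20
after ADD R4, R3: R4=(-14)+20=6
after ADD R2, 4: R2=204+4=208
after SUB R0, 1: R0=11-1=10
CMP R0, 6  (cmp 10,6)
JGT L1: taken
after SUB R4, 13: R4=6-13=-7
after LOAD R3, [R2]: R3=M[208]=18
after ADD R4, R3: R4=(-7)+18=11
after ADD R2, 4: R2=208+4=212
after SUB R0, 1: R0=10-1=9
CMP R0, 6  (cmp 9,6)
JGT L1: taken
after SUB R4, 13: R4=11-13=-2
after LOAD R3, [R2]: R3=M[212]=27
after ADD R4, R3: R4=(-2)+27=25
after ADD R2, 4: R2=212+4=216
after SUB R0, 1: R0=9-1=8
CMP R0, 6  (cmp 8,6)
JGT L1: taken
after SUB R4, 13: R4=25-13=12
after LOAD R3, [R2]: R3=M[216]=18
after ADD R4, R3: R4=12+18=30
after ADD R2, 4: R2=216+4=220
after SUB R0, 1: R0=8-1=7
CMP R0, 6  (cmp 7,6)
JGT L1: taken
after SUB R4, 13: R4=30-13=17
after LOAD R3, [R2]: R3=M[220]=23
after ADD R4, R3: R4=17+23=40
after ADD R2, 4: R2=220+4=224
after SUB R0, 1: R0=7-1=6
CMP R0, 6  (cmp 6,6)
JGT L1: not taken
STORE R3, [212] → M[212]=23
halt.

23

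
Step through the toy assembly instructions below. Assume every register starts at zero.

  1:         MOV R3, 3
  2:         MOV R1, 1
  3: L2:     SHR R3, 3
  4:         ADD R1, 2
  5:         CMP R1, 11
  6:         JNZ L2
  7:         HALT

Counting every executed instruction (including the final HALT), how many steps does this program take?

after MOV R3, 3: R3=3
after MOV R1, 1: R1=1
after SHR R3, 3: R3=3>>3=0
after ADD R1, 2: R1=1+2=3
CMP R1, 11  (cmp 3,11)
JNZ L2: taken
after SHR R3, 3: R3=0>>3=0
after ADD R1, 2: R1=3+2=5
CMP R1, 11  (cmp 5,11)
JNZ L2: taken
after SHR R3, 3: R3=0>>3=0
after ADD R1, 2: R1=5+2=7
CMP R1, 11  (cmp 7,11)
JNZ L2: taken
after SHR R3, 3: R3=0>>3=0
after ADD R1, 2: R1=7+2=9
CMP R1, 11  (cmp 9,11)
JNZ L2: taken
after SHR R3, 3: R3=0>>3=0
after ADD R1, 2: R1=9+2=11
CMP R1, 11  (cmp 11,11)
JNZ L2: not taken
halt.
Total executed instructions: 23.

23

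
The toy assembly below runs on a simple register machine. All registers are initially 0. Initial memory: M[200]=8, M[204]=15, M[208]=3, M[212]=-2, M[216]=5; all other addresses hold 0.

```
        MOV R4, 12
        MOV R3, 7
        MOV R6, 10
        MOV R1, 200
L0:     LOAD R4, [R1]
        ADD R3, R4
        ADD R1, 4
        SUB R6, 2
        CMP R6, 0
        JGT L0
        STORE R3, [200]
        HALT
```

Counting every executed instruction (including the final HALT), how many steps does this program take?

36

R4=12
R3=7
R6=10
R1=200
R4=M[200]=8
R3=7+8=15
R1=200+4=204
R6=10-2=8
CMP R6, 0  (cmp 8,0)
JGT L0: taken
R4=M[204]=15
R3=15+15=30
R1=204+4=208
R6=8-2=6
CMP R6, 0  (cmp 6,0)
JGT L0: taken
R4=M[208]=3
R3=30+3=33
R1=208+4=212
R6=6-2=4
CMP R6, 0  (cmp 4,0)
JGT L0: taken
R4=M[212]=-2
R3=33+(-2)=31
R1=212+4=216
R6=4-2=2
CMP R6, 0  (cmp 2,0)
JGT L0: taken
R4=M[216]=5
R3=31+5=36
R1=216+4=220
R6=2-2=0
CMP R6, 0  (cmp 0,0)
JGT L0: not taken
STORE R3, [200] → M[200]=36
halt.
Total executed instructions: 36.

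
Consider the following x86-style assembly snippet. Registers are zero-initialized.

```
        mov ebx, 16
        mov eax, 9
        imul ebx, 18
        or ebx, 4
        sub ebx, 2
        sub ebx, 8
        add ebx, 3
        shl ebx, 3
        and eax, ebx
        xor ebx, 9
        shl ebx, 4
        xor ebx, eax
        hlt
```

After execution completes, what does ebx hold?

mov ebx, 16 → ebx=16
mov eax, 9 → eax=9
imul ebx, 18 → ebx=16*18=288
or ebx, 4 → ebx=288|4=292
sub ebx, 2 → ebx=292-2=290
sub ebx, 8 → ebx=290-8=282
add ebx, 3 → ebx=282+3=285
shl ebx, 3 → ebx=285<<3=2280
and eax, ebx → eax=9&2280=8
xor ebx, 9 → ebx=2280^9=2273
shl ebx, 4 → ebx=2273<<4=36368
xor ebx, eax → ebx=36368^8=36376
halt.

36376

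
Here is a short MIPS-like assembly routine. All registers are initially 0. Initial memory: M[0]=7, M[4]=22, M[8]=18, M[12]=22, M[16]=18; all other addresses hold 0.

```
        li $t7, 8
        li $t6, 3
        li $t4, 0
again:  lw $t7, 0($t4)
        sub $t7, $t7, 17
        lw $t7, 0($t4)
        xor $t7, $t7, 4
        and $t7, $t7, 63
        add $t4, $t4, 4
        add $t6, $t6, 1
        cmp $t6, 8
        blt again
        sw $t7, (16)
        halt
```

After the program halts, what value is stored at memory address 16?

22

li $t7, 8 → $t7=8
li $t6, 3 → $t6=3
li $t4, 0 → $t4=0
lw $t7, 0($t4) → $t7=M[0]=7
sub $t7, $t7, 17 → $t7=7-17=-10
lw $t7, 0($t4) → $t7=M[0]=7
xor $t7, $t7, 4 → $t7=7^4=3
and $t7, $t7, 63 → $t7=3&63=3
add $t4, $t4, 4 → $t4=0+4=4
add $t6, $t6, 1 → $t6=3+1=4
cmp $t6, 8  (cmp 4,8)
blt again: taken
lw $t7, 0($t4) → $t7=M[4]=22
sub $t7, $t7, 17 → $t7=22-17=5
lw $t7, 0($t4) → $t7=M[4]=22
xor $t7, $t7, 4 → $t7=22^4=18
and $t7, $t7, 63 → $t7=18&63=18
add $t4, $t4, 4 → $t4=4+4=8
add $t6, $t6, 1 → $t6=4+1=5
cmp $t6, 8  (cmp 5,8)
blt again: taken
lw $t7, 0($t4) → $t7=M[8]=18
sub $t7, $t7, 17 → $t7=18-17=1
lw $t7, 0($t4) → $t7=M[8]=18
xor $t7, $t7, 4 → $t7=18^4=22
and $t7, $t7, 63 → $t7=22&63=22
add $t4, $t4, 4 → $t4=8+4=12
add $t6, $t6, 1 → $t6=5+1=6
cmp $t6, 8  (cmp 6,8)
blt again: taken
lw $t7, 0($t4) → $t7=M[12]=22
sub $t7, $t7, 17 → $t7=22-17=5
lw $t7, 0($t4) → $t7=M[12]=22
xor $t7, $t7, 4 → $t7=22^4=18
and $t7, $t7, 63 → $t7=18&63=18
add $t4, $t4, 4 → $t4=12+4=16
add $t6, $t6, 1 → $t6=6+1=7
cmp $t6, 8  (cmp 7,8)
blt again: taken
lw $t7, 0($t4) → $t7=M[16]=18
sub $t7, $t7, 17 → $t7=18-17=1
lw $t7, 0($t4) → $t7=M[16]=18
xor $t7, $t7, 4 → $t7=18^4=22
and $t7, $t7, 63 → $t7=22&63=22
add $t4, $t4, 4 → $t4=16+4=20
add $t6, $t6, 1 → $t6=7+1=8
cmp $t6, 8  (cmp 8,8)
blt again: not taken
sw $t7, (16) → M[16]=22
halt.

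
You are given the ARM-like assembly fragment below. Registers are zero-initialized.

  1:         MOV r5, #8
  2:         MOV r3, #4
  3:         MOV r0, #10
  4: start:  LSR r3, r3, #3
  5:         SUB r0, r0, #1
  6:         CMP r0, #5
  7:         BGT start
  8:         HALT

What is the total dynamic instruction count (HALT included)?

after MOV r5, #8: r5=8
after MOV r3, #4: r3=4
after MOV r0, #10: r0=10
after LSR r3, r3, #3: r3=4>>3=0
after SUB r0, r0, #1: r0=10-1=9
CMP r0, #5  (cmp 9,5)
BGT start: taken
after LSR r3, r3, #3: r3=0>>3=0
after SUB r0, r0, #1: r0=9-1=8
CMP r0, #5  (cmp 8,5)
BGT start: taken
after LSR r3, r3, #3: r3=0>>3=0
after SUB r0, r0, #1: r0=8-1=7
CMP r0, #5  (cmp 7,5)
BGT start: taken
after LSR r3, r3, #3: r3=0>>3=0
after SUB r0, r0, #1: r0=7-1=6
CMP r0, #5  (cmp 6,5)
BGT start: taken
after LSR r3, r3, #3: r3=0>>3=0
after SUB r0, r0, #1: r0=6-1=5
CMP r0, #5  (cmp 5,5)
BGT start: not taken
halt.
Total executed instructions: 24.

24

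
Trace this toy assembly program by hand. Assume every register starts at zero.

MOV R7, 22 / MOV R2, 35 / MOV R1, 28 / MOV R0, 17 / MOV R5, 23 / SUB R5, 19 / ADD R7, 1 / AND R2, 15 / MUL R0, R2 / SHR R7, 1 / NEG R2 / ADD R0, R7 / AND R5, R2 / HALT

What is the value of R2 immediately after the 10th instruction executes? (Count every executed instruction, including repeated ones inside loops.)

MOV R7, 22 → R7=22
MOV R2, 35 → R2=35
MOV R1, 28 → R1=28
MOV R0, 17 → R0=17
MOV R5, 23 → R5=23
SUB R5, 19 → R5=23-19=4
ADD R7, 1 → R7=22+1=23
AND R2, 15 → R2=35&15=3
MUL R0, R2 → R0=17*3=51
SHR R7, 1 → R7=23>>1=11
After step 10: R2 = 3.

3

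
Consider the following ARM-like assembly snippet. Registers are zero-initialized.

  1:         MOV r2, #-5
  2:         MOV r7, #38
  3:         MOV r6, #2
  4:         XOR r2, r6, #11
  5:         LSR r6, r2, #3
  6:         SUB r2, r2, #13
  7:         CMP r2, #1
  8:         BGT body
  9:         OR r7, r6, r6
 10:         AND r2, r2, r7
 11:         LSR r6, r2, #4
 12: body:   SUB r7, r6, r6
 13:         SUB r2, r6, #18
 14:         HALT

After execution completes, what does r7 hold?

0

r2=-5
r7=38
r6=2
r2=2^11=9
r6=9>>3=1
r2=9-13=-4
CMP r2, #1  (cmp -4,1)
BGT body: not taken
r7=1|1=1
r2=(-4)&1=0
r6=0>>4=0
r7=0-0=0
r2=0-18=-18
halt.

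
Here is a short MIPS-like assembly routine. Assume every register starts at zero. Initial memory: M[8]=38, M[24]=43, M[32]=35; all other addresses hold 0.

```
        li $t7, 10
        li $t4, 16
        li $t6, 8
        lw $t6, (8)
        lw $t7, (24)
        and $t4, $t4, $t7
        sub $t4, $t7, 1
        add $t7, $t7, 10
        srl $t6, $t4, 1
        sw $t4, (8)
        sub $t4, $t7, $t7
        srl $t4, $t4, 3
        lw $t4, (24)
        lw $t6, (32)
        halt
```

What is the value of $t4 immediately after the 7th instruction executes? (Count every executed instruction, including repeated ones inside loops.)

42

$t7=10
$t4=16
$t6=8
$t6=M[8]=38
$t7=M[24]=43
$t4=16&43=0
$t4=43-1=42
After step 7: $t4 = 42.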